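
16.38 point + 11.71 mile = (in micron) 1.885e+10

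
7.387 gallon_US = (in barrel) 0.1759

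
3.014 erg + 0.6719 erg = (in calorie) 8.81e-08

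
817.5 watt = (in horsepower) 1.096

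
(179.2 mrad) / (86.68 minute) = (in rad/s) 3.446e-05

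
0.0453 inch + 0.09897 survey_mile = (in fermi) 1.593e+17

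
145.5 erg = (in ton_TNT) 3.478e-15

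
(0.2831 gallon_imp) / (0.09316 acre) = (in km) 3.414e-09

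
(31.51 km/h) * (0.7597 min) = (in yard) 436.3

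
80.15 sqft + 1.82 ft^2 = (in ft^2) 81.97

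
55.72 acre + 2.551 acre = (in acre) 58.27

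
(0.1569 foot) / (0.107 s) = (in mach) 0.001313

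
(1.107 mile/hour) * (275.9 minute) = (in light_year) 8.659e-13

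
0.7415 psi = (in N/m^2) 5112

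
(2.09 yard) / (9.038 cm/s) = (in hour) 0.005874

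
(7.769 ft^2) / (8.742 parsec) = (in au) 1.789e-29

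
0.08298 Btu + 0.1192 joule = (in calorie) 20.95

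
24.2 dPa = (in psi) 0.000351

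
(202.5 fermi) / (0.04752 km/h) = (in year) 4.865e-19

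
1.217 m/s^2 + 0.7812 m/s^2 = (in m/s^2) 1.998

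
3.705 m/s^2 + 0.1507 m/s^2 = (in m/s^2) 3.856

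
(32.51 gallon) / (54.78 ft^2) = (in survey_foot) 0.07933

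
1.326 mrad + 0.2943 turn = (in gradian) 117.8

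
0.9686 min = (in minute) 0.9686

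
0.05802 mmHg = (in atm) 7.634e-05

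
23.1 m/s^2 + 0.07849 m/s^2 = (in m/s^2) 23.18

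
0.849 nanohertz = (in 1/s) 8.49e-10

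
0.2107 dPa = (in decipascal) 0.2107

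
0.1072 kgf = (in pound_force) 0.2363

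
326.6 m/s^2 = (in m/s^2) 326.6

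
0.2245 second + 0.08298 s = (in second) 0.3075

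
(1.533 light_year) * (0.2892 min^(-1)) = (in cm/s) 6.991e+15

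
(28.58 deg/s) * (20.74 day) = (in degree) 5.121e+07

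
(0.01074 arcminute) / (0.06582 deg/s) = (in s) 0.00272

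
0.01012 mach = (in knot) 6.698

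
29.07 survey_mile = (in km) 46.78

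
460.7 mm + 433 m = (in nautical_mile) 0.2341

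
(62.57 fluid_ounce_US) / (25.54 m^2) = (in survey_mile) 4.502e-08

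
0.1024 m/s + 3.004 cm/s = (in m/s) 0.1324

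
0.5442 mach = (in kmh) 667.1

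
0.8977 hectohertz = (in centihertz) 8977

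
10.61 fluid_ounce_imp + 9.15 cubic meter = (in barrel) 57.55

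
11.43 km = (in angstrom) 1.143e+14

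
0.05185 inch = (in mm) 1.317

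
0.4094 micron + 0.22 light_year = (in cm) 2.081e+17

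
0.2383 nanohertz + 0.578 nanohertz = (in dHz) 8.163e-09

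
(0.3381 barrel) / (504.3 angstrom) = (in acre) 263.4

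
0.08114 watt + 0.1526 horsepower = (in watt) 113.9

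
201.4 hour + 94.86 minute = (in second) 7.307e+05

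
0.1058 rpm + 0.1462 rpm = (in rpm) 0.252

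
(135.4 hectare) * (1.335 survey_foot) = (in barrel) 3.465e+06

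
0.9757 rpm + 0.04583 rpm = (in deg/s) 6.129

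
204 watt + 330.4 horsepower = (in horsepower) 330.7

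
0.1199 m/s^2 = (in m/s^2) 0.1199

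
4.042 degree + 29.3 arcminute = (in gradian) 5.034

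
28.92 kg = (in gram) 2.892e+04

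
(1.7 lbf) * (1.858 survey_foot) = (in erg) 4.282e+07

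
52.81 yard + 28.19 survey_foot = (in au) 3.802e-10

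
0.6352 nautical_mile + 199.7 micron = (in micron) 1.176e+09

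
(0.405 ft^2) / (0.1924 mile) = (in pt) 0.3445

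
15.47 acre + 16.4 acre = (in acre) 31.87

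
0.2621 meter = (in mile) 0.0001629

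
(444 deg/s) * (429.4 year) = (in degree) 6.012e+12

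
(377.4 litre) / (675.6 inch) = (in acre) 5.435e-06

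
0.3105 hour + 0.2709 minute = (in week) 0.001875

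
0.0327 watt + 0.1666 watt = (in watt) 0.1993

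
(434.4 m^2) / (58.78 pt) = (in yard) 2.291e+04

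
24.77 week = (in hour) 4161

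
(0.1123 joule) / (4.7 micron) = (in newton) 2.389e+04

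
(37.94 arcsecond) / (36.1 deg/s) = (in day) 3.379e-09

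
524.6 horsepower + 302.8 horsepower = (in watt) 6.17e+05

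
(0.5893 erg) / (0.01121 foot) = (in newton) 1.725e-05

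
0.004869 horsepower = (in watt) 3.631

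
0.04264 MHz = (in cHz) 4.264e+06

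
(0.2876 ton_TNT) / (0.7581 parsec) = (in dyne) 0.005144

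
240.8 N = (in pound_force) 54.13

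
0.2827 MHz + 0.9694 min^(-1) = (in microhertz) 2.827e+11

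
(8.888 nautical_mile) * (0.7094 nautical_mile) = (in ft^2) 2.328e+08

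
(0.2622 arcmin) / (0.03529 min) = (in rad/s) 3.602e-05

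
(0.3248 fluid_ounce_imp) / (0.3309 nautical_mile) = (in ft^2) 1.621e-07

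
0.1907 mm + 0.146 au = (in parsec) 7.078e-07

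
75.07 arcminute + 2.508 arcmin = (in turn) 0.003592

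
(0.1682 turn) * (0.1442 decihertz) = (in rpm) 0.1455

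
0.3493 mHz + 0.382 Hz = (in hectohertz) 0.003823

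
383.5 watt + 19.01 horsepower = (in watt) 1.456e+04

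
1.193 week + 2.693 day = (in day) 11.04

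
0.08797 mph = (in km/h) 0.1416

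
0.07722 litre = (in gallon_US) 0.0204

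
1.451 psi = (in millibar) 100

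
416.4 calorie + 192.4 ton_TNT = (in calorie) 1.924e+11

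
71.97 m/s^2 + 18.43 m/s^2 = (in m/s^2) 90.4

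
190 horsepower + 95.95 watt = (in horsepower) 190.1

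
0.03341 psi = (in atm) 0.002273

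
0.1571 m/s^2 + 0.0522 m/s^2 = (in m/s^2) 0.2093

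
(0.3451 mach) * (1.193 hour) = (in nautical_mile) 272.5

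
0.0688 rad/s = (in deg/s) 3.942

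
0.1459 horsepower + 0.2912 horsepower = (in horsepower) 0.4371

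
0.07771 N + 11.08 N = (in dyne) 1.116e+06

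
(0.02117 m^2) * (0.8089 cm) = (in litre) 0.1712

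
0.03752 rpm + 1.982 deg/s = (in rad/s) 0.03852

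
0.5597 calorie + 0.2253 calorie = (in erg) 3.284e+07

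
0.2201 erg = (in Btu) 2.086e-11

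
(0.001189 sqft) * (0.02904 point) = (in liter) 1.132e-06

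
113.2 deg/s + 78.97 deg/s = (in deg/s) 192.2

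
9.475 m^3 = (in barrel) 59.6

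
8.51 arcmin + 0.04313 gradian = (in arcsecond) 650.3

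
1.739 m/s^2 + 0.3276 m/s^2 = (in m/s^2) 2.067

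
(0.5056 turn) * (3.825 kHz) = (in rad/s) 1.215e+04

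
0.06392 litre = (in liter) 0.06392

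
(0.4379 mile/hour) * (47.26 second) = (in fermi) 9.252e+15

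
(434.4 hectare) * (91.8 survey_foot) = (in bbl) 7.645e+08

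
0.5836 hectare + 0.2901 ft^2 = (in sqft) 6.282e+04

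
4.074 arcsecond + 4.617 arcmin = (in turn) 0.0002169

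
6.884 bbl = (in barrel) 6.884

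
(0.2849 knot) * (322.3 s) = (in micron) 4.724e+07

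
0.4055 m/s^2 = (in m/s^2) 0.4055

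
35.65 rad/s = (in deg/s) 2043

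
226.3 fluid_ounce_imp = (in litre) 6.43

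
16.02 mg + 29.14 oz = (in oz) 29.14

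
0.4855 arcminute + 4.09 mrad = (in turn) 0.0006734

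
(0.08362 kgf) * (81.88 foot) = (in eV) 1.277e+20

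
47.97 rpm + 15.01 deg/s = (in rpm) 50.47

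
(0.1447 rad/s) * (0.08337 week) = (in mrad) 7.296e+06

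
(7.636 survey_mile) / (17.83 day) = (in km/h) 0.02872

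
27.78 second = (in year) 8.809e-07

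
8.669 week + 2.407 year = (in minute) 1.353e+06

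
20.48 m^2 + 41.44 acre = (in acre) 41.45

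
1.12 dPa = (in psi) 1.624e-05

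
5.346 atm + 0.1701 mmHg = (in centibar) 541.7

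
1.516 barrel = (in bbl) 1.516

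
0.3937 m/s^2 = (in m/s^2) 0.3937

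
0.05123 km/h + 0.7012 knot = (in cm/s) 37.5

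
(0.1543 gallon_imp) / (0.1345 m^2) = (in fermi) 5.215e+12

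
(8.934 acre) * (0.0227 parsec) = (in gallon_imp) 5.571e+21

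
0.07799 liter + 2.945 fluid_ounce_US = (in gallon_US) 0.04361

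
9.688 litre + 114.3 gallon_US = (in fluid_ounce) 1.496e+04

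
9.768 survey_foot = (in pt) 8440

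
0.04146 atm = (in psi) 0.6093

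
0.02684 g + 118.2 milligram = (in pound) 0.0003198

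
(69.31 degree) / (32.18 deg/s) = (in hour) 0.0005983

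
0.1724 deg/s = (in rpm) 0.02873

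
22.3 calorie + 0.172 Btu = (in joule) 274.8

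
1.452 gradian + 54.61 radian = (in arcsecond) 1.127e+07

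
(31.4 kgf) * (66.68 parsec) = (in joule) 6.336e+20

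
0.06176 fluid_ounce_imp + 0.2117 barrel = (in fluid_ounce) 1138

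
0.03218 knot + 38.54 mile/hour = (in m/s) 17.25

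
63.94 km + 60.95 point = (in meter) 6.394e+04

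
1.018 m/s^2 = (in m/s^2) 1.018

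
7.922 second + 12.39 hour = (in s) 4.461e+04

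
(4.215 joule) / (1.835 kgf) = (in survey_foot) 0.7685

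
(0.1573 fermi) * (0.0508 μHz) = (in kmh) 2.877e-23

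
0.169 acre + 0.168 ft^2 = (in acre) 0.169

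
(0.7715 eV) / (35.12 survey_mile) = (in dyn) 2.187e-19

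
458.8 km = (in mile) 285.1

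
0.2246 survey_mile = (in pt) 1.025e+06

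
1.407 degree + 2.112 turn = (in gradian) 846.4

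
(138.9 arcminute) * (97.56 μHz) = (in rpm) 3.764e-05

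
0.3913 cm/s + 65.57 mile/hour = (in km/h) 105.5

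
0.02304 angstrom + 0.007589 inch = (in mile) 1.198e-07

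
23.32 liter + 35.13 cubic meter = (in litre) 3.515e+04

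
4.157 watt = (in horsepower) 0.005575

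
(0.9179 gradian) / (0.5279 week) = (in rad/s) 4.516e-08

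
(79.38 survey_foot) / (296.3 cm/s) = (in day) 9.451e-05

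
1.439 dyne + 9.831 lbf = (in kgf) 4.459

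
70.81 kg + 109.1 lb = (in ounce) 4243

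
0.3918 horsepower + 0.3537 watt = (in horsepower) 0.3923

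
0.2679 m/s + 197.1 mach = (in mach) 197.1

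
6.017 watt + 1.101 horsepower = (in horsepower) 1.109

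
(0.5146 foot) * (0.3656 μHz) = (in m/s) 5.734e-08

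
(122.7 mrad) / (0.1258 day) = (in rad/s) 1.129e-05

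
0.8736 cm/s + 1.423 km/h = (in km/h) 1.454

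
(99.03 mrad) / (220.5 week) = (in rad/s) 7.426e-10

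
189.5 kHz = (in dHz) 1.895e+06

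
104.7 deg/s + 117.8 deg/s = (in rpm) 37.08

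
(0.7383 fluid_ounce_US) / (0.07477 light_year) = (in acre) 7.627e-24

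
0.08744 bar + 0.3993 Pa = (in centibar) 8.744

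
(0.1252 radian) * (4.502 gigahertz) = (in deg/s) 3.229e+10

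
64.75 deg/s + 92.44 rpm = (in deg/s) 619.4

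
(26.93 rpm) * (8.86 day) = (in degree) 1.237e+08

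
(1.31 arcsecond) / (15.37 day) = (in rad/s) 4.783e-12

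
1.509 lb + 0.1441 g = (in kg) 0.6846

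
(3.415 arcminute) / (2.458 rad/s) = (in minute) 6.736e-06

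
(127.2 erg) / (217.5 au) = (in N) 3.909e-19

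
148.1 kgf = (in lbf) 326.5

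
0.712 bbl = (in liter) 113.2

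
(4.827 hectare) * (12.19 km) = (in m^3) 5.884e+08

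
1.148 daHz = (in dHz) 114.8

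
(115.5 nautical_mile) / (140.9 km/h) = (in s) 5465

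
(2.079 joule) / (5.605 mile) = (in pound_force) 5.181e-05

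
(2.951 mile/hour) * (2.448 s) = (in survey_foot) 10.6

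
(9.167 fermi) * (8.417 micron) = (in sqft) 8.305e-19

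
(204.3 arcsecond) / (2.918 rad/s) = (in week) 5.612e-10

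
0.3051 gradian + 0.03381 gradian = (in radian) 0.005324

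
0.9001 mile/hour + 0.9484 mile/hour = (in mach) 0.002427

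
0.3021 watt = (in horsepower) 0.0004051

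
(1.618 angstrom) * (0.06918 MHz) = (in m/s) 1.119e-05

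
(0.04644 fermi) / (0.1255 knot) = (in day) 8.325e-21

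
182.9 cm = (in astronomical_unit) 1.223e-11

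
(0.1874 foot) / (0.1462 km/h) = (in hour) 0.0003907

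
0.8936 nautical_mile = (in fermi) 1.655e+18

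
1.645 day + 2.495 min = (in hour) 39.52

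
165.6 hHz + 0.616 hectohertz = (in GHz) 1.662e-05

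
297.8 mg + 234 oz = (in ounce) 234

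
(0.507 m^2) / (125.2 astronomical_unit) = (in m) 2.707e-14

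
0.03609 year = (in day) 13.17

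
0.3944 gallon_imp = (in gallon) 0.4737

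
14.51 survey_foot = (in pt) 1.254e+04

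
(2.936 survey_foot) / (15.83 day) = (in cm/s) 6.543e-05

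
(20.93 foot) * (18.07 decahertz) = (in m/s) 1153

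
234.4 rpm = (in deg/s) 1406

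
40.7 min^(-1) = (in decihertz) 6.783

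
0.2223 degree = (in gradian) 0.247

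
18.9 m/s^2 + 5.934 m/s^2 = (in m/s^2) 24.83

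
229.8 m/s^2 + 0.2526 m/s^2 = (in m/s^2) 230.1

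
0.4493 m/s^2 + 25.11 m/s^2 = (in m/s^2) 25.56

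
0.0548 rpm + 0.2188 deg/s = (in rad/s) 0.009557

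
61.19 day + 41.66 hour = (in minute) 9.061e+04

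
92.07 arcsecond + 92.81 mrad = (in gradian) 5.937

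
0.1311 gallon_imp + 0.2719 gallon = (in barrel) 0.01022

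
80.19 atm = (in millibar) 8.125e+04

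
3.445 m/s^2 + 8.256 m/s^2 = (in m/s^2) 11.7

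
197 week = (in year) 3.778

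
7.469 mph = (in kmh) 12.02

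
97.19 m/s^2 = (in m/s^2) 97.19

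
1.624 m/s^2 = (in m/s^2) 1.624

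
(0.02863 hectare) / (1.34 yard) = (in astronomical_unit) 1.562e-09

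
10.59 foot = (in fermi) 3.228e+15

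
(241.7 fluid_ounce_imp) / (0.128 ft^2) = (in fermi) 5.775e+14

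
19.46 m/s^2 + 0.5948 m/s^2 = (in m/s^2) 20.05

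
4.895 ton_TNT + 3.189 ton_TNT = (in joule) 3.382e+10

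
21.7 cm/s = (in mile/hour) 0.4854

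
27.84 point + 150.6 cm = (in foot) 4.973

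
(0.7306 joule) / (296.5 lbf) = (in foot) 0.001817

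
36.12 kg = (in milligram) 3.612e+07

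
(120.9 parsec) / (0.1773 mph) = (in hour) 1.307e+16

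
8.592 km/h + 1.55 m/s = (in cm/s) 393.7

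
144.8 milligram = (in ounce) 0.005108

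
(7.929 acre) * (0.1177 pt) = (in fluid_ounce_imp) 4.689e+04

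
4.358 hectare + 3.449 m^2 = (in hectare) 4.358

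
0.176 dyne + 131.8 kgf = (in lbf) 290.6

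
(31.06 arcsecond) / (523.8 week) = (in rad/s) 4.753e-13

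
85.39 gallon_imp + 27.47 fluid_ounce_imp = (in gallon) 102.8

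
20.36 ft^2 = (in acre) 0.0004674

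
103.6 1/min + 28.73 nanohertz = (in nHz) 1.727e+09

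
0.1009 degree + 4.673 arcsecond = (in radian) 0.001784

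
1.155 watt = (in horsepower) 0.001549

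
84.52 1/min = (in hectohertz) 0.01409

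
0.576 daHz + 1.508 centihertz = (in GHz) 5.775e-09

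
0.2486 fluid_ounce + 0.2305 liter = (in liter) 0.2379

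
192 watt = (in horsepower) 0.2575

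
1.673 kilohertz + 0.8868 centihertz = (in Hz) 1673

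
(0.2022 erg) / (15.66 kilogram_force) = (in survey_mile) 8.181e-14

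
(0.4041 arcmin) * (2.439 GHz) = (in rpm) 2.738e+06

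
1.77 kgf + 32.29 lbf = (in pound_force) 36.19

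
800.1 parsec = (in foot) 8.1e+19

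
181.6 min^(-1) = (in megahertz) 3.027e-06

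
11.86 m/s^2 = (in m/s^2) 11.86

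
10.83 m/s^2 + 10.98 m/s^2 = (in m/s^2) 21.81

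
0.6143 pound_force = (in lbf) 0.6143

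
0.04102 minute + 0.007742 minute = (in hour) 0.0008127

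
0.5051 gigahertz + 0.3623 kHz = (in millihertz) 5.051e+11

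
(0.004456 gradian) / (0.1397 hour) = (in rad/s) 1.392e-07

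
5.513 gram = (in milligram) 5513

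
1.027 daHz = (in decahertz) 1.027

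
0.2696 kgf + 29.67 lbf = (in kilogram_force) 13.73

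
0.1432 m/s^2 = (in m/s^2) 0.1432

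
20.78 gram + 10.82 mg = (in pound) 0.04584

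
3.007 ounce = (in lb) 0.1879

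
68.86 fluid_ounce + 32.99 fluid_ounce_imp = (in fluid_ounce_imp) 104.7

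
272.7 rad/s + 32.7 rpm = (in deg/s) 1.582e+04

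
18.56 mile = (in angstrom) 2.987e+14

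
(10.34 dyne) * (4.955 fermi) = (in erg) 5.123e-12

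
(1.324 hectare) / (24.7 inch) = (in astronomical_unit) 1.411e-07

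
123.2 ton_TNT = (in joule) 5.155e+11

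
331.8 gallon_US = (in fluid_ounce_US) 4.247e+04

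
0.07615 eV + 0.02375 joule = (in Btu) 2.251e-05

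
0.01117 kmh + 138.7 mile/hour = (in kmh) 223.2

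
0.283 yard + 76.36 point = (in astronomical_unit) 1.91e-12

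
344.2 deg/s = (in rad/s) 6.007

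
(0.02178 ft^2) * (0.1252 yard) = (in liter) 0.2316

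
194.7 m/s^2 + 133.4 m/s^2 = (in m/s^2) 328.1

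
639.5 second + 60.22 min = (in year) 0.0001349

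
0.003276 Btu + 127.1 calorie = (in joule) 535.2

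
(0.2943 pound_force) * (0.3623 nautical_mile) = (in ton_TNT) 2.099e-07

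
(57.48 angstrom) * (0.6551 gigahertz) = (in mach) 0.01106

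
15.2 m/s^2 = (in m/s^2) 15.2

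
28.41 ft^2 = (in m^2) 2.639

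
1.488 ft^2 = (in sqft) 1.488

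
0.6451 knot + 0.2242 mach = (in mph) 171.5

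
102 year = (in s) 3.217e+09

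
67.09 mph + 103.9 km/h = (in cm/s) 5885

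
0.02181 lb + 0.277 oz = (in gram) 17.75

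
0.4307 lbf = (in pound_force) 0.4307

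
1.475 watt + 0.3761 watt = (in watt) 1.851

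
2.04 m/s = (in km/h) 7.344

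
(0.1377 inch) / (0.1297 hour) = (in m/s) 7.491e-06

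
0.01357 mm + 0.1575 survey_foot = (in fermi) 4.802e+13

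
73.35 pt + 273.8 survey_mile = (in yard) 4.819e+05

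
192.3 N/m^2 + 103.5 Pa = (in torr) 2.219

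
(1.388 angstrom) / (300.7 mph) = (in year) 3.274e-20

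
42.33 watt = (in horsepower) 0.05677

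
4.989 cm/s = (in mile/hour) 0.1116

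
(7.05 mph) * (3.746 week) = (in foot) 2.343e+07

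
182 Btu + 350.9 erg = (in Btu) 182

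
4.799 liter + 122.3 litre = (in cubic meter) 0.1271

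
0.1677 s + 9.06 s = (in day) 0.0001068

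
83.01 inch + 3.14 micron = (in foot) 6.918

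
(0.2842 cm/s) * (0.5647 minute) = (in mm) 96.29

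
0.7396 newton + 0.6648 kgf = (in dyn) 7.259e+05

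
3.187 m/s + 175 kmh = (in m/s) 51.8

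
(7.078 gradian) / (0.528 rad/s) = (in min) 0.00351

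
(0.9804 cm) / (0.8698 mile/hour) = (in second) 0.02521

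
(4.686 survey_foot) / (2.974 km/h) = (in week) 2.859e-06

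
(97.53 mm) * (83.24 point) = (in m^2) 0.002864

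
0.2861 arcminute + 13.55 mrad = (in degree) 0.7811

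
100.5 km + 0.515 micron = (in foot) 3.297e+05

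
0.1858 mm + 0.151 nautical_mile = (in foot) 917.5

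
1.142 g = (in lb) 0.002518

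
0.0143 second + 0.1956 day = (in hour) 4.694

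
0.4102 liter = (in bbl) 0.00258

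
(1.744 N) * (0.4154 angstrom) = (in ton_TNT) 1.731e-20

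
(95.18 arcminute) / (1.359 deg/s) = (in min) 0.01945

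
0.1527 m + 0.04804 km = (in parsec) 1.562e-15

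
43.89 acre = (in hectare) 17.76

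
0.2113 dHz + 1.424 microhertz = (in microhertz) 2.113e+04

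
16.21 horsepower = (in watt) 1.209e+04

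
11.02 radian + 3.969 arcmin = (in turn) 1.754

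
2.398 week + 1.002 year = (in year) 1.048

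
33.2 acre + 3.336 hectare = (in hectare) 16.77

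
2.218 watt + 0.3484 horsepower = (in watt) 262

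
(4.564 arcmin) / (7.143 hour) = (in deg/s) 2.958e-06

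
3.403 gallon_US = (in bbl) 0.08102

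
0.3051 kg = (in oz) 10.76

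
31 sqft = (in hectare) 0.000288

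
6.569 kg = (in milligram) 6.569e+06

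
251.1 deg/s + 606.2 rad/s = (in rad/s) 610.6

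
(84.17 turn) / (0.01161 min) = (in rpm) 7250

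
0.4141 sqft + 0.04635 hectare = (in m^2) 463.5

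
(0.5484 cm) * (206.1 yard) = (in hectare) 0.0001034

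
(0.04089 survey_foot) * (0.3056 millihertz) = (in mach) 1.119e-08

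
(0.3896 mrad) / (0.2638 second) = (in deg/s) 0.08462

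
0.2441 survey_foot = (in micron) 7.44e+04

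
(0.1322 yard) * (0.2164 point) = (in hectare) 9.228e-10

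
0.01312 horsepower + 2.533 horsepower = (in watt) 1899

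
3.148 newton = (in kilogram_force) 0.321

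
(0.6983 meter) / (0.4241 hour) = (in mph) 0.001023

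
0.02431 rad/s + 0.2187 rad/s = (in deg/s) 13.92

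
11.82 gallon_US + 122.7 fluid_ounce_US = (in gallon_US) 12.78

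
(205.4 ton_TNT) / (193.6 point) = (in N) 1.258e+13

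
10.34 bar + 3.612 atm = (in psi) 203.1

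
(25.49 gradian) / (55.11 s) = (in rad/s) 0.007265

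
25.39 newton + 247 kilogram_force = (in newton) 2448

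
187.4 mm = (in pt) 531.2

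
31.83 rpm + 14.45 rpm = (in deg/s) 277.7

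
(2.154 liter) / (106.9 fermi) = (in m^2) 2.015e+10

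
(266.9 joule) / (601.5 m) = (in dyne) 4.437e+04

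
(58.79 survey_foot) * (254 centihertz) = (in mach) 0.1337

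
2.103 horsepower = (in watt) 1568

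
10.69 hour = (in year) 0.00122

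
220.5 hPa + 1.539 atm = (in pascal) 1.78e+05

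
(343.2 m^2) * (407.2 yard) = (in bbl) 8.038e+05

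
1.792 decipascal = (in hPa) 0.001792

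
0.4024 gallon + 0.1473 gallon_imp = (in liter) 2.193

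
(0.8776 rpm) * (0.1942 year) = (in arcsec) 1.161e+11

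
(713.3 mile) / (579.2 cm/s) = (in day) 2.294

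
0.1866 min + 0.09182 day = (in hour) 2.207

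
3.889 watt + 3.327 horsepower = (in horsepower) 3.332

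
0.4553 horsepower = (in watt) 339.5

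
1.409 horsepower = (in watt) 1051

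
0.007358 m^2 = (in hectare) 7.358e-07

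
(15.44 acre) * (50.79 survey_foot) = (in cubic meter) 9.673e+05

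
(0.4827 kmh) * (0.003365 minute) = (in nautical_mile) 1.462e-05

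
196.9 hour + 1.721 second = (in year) 0.02248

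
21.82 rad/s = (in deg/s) 1250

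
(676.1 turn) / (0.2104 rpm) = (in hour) 53.56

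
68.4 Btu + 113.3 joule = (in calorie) 1.728e+04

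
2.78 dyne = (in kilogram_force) 2.835e-06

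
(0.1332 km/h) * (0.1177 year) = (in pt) 3.893e+08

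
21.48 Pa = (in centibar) 0.02148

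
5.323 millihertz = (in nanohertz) 5.323e+06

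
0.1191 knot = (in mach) 0.0001799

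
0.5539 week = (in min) 5583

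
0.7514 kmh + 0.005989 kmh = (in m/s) 0.2104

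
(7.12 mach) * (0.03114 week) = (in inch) 1.798e+09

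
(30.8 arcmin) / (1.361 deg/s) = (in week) 6.236e-07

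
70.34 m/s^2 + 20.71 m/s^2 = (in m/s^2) 91.05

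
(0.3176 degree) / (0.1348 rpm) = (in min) 0.006545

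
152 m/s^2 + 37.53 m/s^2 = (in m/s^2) 189.5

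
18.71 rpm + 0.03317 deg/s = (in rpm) 18.72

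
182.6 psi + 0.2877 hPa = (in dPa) 1.259e+07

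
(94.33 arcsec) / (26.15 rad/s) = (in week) 2.892e-11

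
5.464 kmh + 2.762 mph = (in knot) 5.35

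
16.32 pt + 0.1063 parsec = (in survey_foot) 1.076e+16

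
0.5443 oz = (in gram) 15.43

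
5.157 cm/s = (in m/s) 0.05157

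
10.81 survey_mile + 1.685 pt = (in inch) 6.849e+05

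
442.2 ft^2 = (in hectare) 0.004108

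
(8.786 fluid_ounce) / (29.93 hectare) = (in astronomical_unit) 5.803e-21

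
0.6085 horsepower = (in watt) 453.8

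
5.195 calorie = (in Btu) 0.0206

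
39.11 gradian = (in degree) 35.2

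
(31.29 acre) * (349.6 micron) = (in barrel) 278.4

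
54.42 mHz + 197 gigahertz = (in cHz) 1.97e+13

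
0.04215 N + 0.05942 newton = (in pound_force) 0.02283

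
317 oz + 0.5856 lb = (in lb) 20.4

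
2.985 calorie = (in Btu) 0.01184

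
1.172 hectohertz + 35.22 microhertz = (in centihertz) 1.172e+04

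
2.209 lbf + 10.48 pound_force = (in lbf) 12.69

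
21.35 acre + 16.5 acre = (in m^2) 1.532e+05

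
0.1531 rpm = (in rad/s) 0.01603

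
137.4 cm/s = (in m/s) 1.374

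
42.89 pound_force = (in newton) 190.8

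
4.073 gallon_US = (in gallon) 4.073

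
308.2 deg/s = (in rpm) 51.37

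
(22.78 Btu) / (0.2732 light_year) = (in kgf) 9.482e-13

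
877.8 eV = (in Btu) 1.333e-19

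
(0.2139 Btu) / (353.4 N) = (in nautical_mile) 0.0003448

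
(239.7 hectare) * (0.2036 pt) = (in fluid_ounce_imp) 6.059e+06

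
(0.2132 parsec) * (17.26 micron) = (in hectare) 1.135e+07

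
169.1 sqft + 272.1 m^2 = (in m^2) 287.8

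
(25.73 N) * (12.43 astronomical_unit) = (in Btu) 4.535e+10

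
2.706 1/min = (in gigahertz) 4.51e-11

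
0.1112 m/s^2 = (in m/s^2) 0.1112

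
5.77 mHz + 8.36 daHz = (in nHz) 8.361e+10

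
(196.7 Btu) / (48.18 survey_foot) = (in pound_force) 3177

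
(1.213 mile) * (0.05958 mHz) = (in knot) 0.2261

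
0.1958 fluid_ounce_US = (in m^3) 5.79e-06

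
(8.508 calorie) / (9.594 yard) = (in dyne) 4.058e+05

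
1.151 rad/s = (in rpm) 10.99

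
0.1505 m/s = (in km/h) 0.5418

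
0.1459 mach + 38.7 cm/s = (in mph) 112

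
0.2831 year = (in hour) 2480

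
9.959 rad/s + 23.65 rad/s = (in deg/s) 1926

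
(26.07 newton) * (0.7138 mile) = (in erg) 2.995e+11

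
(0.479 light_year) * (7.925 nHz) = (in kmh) 1.293e+08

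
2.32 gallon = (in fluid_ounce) 297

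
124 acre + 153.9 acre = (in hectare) 112.5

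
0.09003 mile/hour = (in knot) 0.07823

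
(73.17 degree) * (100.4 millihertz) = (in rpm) 1.224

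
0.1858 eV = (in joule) 2.977e-20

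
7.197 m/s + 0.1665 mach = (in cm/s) 6389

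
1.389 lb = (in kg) 0.63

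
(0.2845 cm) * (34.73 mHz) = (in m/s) 9.881e-05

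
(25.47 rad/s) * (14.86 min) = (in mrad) 2.271e+07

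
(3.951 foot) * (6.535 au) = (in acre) 2.909e+08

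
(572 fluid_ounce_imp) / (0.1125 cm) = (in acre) 0.00357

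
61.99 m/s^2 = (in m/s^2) 61.99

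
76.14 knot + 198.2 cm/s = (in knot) 79.99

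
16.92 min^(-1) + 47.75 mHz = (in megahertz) 3.298e-07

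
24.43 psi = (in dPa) 1.684e+06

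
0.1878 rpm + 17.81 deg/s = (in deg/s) 18.94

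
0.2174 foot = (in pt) 187.8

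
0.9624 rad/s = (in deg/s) 55.14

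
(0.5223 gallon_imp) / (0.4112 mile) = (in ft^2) 3.862e-05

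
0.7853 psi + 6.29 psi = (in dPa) 4.878e+05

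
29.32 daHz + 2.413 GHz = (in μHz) 2.413e+15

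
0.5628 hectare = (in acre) 1.391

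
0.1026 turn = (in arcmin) 2216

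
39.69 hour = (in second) 1.429e+05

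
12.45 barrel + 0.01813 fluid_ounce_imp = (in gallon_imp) 435.4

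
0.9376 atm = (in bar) 0.95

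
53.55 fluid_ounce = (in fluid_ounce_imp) 55.74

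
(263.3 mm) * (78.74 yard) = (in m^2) 18.96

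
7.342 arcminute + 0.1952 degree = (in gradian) 0.3529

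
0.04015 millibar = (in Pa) 4.015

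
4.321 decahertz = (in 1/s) 43.21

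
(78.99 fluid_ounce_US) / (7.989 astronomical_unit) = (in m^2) 1.955e-15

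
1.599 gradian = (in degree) 1.439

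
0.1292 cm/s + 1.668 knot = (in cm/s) 85.94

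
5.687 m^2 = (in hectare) 0.0005687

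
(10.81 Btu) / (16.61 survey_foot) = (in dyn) 2.253e+08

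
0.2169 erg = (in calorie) 5.184e-09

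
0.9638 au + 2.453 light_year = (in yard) 2.538e+16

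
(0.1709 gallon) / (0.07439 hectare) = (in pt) 0.002465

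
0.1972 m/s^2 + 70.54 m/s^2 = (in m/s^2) 70.74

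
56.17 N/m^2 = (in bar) 0.0005617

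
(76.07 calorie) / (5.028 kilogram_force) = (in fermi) 6.455e+15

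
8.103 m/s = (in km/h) 29.17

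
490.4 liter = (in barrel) 3.085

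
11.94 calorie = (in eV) 3.118e+20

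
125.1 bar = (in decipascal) 1.251e+08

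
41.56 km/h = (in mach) 0.0339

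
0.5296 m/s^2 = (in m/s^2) 0.5296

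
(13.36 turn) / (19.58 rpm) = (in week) 6.769e-05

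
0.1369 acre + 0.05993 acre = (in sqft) 8574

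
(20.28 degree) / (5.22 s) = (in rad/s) 0.06781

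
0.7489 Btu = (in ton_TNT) 1.888e-07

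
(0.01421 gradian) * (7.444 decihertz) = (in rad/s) 0.0001662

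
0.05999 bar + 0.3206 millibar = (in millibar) 60.31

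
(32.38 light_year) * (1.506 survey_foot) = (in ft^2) 1.514e+18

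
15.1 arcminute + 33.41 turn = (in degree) 1.203e+04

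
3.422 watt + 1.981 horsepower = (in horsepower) 1.986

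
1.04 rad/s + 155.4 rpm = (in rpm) 165.3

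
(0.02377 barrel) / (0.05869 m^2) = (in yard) 0.07042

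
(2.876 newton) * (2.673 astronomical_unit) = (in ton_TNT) 274.9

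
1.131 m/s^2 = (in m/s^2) 1.131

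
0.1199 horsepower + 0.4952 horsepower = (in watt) 458.7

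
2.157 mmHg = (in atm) 0.002838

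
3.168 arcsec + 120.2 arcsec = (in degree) 0.03427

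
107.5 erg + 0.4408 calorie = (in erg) 1.844e+07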